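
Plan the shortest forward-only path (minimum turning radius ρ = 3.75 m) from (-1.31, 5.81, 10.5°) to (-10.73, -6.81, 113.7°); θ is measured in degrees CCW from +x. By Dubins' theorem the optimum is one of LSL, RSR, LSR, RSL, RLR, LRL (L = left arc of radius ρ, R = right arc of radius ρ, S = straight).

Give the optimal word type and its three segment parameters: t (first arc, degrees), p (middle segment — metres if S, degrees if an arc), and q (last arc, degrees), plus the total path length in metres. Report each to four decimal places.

RSR: t = 142.4305°, p = 9.9811 m, q = 114.3695°, L = 26.7886 m

Let ψ = atan2(Δy, Δx) = atan2(-12.62, -9.42) = -126.7389° be the start→goal bearing.
Normalize: d = |goal − start| / ρ = 15.748041/3.75 = 4.199478, α = (θ_start − ψ) mod 360° = 137.2389° = 2.395271 rad, β = (θ_goal − ψ) mod 360° = 240.4389° = 4.196451 rad.
Common terms: sin α = 0.678943, cos α = -0.734191, sin β = -0.869830, cos β = -0.493351, cos(α−β) = -0.228351, d² = 17.635612. Work in radians in the unit-radius frame; every candidate has L = ρ·(t + p + q).
LSL: p² = 2 + d² − 2cos(α−β) + 2d(sin α − sin β) = 33.100389; p = √p² = 5.753294; φ = atan2(cos β − cos α, d + sin α − sin β) = 0.041873 rad; t = (φ − α) mod 2π = 3.929788 rad, q = (β − φ) mod 2π = 4.154577 rad → L = 3.75·(3.929788 + 5.753294 + 4.154577) = 3.75·13.837659 = 51.891221 m
RSR: p² = 2 + d² − 2cos(α−β) + 2d(sin β − sin α) = 7.084239; p = √p² = 2.661623; φ = atan2(cos α − cos β, d − sin α + sin β) = -0.090610 rad; t = (α − φ) mod 2π = 2.485881 rad, q = (φ − β) mod 2π = 1.996124 rad → L = 3.75·(2.485881 + 2.661623 + 1.996124) = 3.75·7.143629 = 26.788608 m
LSR: p² = d² − 2 + 2cos(α−β) + 2d(sin α + sin β) = 13.575655; p = √p² = 3.684516; φ = atan2(−cos α − cos β, d + sin α + sin β) − atan2(−2, p) = 0.794469 rad; t = (φ − α) mod 2π = 4.682383 rad, q = (φ − β) mod 2π = 2.881203 rad → L = 3.75·(4.682383 + 3.684516 + 2.881203) = 3.75·11.248102 = 42.180382 m
RSL: p² = d² − 2 + 2cos(α−β) − 2d(sin α + sin β) = 16.782166; p = √p² = 4.096604; φ = atan2(cos α + cos β, d − sin α − sin β) − atan2(2, p) = -0.726808 rad; t = (α − φ) mod 2π = 3.122079 rad, q = (β − φ) mod 2π = 4.923258 rad → L = 3.75·(3.122079 + 4.096604 + 4.923258) = 3.75·12.141941 = 45.532279 m
RLR: c = (6 − d² + 2cos(α−β) + 2d(sin α − sin β))/8 = 0.114470; p = 2π − arccos c = 4.827111 rad; φ = atan2(cos α − cos β, d − sin α + sin β) = -0.090610 rad; t = (α − φ + p/2) mod 2π = 4.899436 rad, q = (α − β − t + p) mod 2π = 4.409680 rad → L = 3.75·(4.899436 + 4.827111 + 4.409680) = 3.75·14.136227 = 53.010850 m
LRL: c = (6 − d² + 2cos(α−β) − 2d(sin α − sin β))/8 = -3.137549, |c| > 1 → infeasible
Shortest: RSR with L = 26.788608 m ≈ 26.7886 m
Convert RSR to answer units (arcs ×180/π): t = 2.485881·180/π = 142.4305°, p = ρ·p = 3.75·2.661623 = 9.9811 m, q = 1.996124·180/π = 114.3695°, L = 26.7886 m.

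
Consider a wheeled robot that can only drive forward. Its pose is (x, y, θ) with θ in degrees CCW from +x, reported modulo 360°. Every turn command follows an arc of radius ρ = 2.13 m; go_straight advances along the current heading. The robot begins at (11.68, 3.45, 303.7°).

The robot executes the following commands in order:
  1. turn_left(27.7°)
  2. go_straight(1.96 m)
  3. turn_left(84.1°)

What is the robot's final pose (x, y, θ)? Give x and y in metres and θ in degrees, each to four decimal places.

set_pose: (x, y, θ) = (11.6800, 3.4500, 303.7000°), ρ = 2.13
turn_left(27.7°): centre at ρ to the left, rotate +27.7° → (12.4324, 2.7617, 331.4000°)
go_straight(1.96): x += 1.96·cos θ, y += 1.96·sin θ → (14.1533, 1.8235, 331.4000°)
turn_left(84.1°): centre at ρ to the left, rotate +84.1° → (16.9283, 2.4871, 415.5000° ≡ 55.5000°)

(16.9283, 2.4871, 55.5000°)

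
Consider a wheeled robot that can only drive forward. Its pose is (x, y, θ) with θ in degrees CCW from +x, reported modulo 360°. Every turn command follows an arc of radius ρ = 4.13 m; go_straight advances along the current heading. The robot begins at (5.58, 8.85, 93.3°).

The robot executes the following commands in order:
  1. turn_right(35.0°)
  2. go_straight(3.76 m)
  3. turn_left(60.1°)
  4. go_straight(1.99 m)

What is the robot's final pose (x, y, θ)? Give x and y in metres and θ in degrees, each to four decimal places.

set_pose: (x, y, θ) = (5.5800, 8.8500, 93.3000°), ρ = 4.13
turn_right(35.0°): centre at ρ to the right, rotate −35.0° → (6.1893, 11.2579, 58.3000°)
go_straight(3.76): x += 3.76·cos θ, y += 3.76·sin θ → (8.1651, 14.4570, 58.3000°)
turn_left(60.1°): centre at ρ to the left, rotate +60.1° → (8.2842, 18.5915, 118.4000°)
go_straight(1.99): x += 1.99·cos θ, y += 1.99·sin θ → (7.3377, 20.3420, 118.4000°)

(7.3377, 20.3420, 118.4000°)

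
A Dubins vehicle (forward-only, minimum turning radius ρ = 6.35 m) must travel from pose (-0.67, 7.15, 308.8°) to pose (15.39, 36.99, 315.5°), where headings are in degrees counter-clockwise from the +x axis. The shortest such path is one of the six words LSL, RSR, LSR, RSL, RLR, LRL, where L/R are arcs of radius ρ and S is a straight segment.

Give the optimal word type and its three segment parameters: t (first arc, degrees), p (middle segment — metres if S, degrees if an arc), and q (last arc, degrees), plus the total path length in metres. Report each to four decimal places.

LSR: t = 158.4916°, p = 18.3881 m, q = 151.7916°, L = 52.7763 m

Let ψ = atan2(Δy, Δx) = atan2(29.84, 16.06) = 61.7107° be the start→goal bearing.
Normalize: d = |goal − start| / ρ = 33.887301/6.35 = 5.336583, α = (θ_start − ψ) mod 360° = 247.0893° = 4.312522 rad, β = (θ_goal − ψ) mod 360° = 253.7893° = 4.429459 rad.
Common terms: sin α = -0.921113, cos α = -0.389296, sin β = -0.960242, cos β = -0.279170, cos(α−β) = 0.993171, d² = 28.479117. Work in radians in the unit-radius frame; every candidate has L = ρ·(t + p + q).
LSL: p² = 2 + d² − 2cos(α−β) + 2d(sin α − sin β) = 28.910404; p = √p² = 5.376840; φ = atan2(cos β − cos α, d + sin α − sin β) = 0.020483 rad; t = (φ − α) mod 2π = 1.991146 rad, q = (β − φ) mod 2π = 4.408976 rad → L = 6.35·(1.991146 + 5.376840 + 4.408976) = 6.35·11.776962 = 74.783709 m
RSR: p² = 2 + d² − 2cos(α−β) + 2d(sin β − sin α) = 28.075147; p = √p² = 5.298599; φ = atan2(cos α − cos β, d − sin α + sin β) = -0.020785 rad; t = (α − φ) mod 2π = 4.333307 rad, q = (φ − β) mod 2π = 1.832941 rad → L = 6.35·(4.333307 + 5.298599 + 1.832941) = 6.35·11.464847 = 72.801778 m
LSR: p² = d² − 2 + 2cos(α−β) + 2d(sin α + sin β) = 8.385452; p = √p² = 2.895764; φ = atan2(−cos α − cos β, d + sin α + sin β) − atan2(−2, p) = 0.795537 rad; t = (φ − α) mod 2π = 2.766200 rad, q = (φ − β) mod 2π = 2.649263 rad → L = 6.35·(2.766200 + 2.895764 + 2.649263) = 6.35·8.311228 = 52.776297 m
RSL: p² = d² − 2 + 2cos(α−β) − 2d(sin α + sin β) = 48.545465; p = √p² = 6.967458; φ = atan2(cos α + cos β, d − sin α − sin β) − atan2(2, p) = -0.371881 rad; t = (α − φ) mod 2π = 4.684403 rad, q = (β − φ) mod 2π = 4.801340 rad → L = 6.35·(4.684403 + 6.967458 + 4.801340) = 6.35·16.453201 = 104.477828 m
RLR: c = (6 − d² + 2cos(α−β) + 2d(sin α − sin β))/8 = -2.509393, |c| > 1 → infeasible
LRL: c = (6 − d² + 2cos(α−β) − 2d(sin α − sin β))/8 = -2.613801, |c| > 1 → infeasible
Shortest: LSR with L = 52.776297 m ≈ 52.7763 m
Convert LSR to answer units (arcs ×180/π): t = 2.766200·180/π = 158.4916°, p = ρ·p = 6.35·2.895764 = 18.3881 m, q = 2.649263·180/π = 151.7916°, L = 52.7763 m.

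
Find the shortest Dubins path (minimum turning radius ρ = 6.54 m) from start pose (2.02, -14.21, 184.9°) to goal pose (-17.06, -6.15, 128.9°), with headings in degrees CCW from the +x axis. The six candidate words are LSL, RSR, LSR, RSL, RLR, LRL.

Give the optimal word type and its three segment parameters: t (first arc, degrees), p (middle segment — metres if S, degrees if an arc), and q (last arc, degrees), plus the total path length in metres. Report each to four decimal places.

Let ψ = atan2(Δy, Δx) = atan2(8.06, -19.08) = 157.0993° be the start→goal bearing.
Normalize: d = |goal − start| / ρ = 20.712557/6.54 = 3.167058, α = (θ_start − ψ) mod 360° = 27.8007° = 0.485215 rad, β = (θ_goal − ψ) mod 360° = 331.8007° = 5.791015 rad.
Common terms: sin α = 0.466398, cos α = 0.884575, sin β = -0.472539, cos β = 0.881310, cos(α−β) = 0.559193, d² = 10.030254. Work in radians in the unit-radius frame; every candidate has L = ρ·(t + p + q).
LSL: p² = 2 + d² − 2cos(α−β) + 2d(sin α − sin β) = 16.859206; p = √p² = 4.105996; φ = atan2(cos β − cos α, d + sin α − sin β) = -0.000795 rad; t = (φ − α) mod 2π = 5.797176 rad, q = (β − φ) mod 2π = 5.791811 rad → L = 6.54·(5.797176 + 4.105996 + 5.791811) = 6.54·15.694983 = 102.645186 m
RSR: p² = 2 + d² − 2cos(α−β) + 2d(sin β − sin α) = 4.964530; p = √p² = 2.228123; φ = atan2(cos α − cos β, d − sin α + sin β) = 0.001465 rad; t = (α − φ) mod 2π = 0.483749 rad, q = (φ − β) mod 2π = 0.493635 rad → L = 6.54·(0.483749 + 2.228123 + 0.493635) = 6.54·3.205507 = 20.964015 m
LSR: p² = d² − 2 + 2cos(α−β) + 2d(sin α + sin β) = 9.109741; p = √p² = 3.018235; φ = atan2(−cos α − cos β, d + sin α + sin β) − atan2(−2, p) = 0.075740 rad; t = (φ − α) mod 2π = 5.873710 rad, q = (φ − β) mod 2π = 0.567910 rad → L = 6.54·(5.873710 + 3.018235 + 0.567910) = 6.54·9.459855 = 61.867450 m
RSL: p² = d² − 2 + 2cos(α−β) − 2d(sin α + sin β) = 9.187538; p = √p² = 3.031095; φ = atan2(cos α + cos β, d − sin α − sin β) − atan2(2, p) = -0.075433 rad; t = (α − φ) mod 2π = 0.560648 rad, q = (β − φ) mod 2π = 5.866449 rad → L = 6.54·(0.560648 + 3.031095 + 5.866449) = 6.54·9.458191 = 61.856572 m
RLR: c = (6 − d² + 2cos(α−β) + 2d(sin α − sin β))/8 = 0.379434; p = 2π − arccos c = 5.101573 rad; φ = atan2(cos α − cos β, d − sin α + sin β) = 0.001465 rad; t = (α − φ + p/2) mod 2π = 3.034536 rad, q = (α − β − t + p) mod 2π = 3.044422 rad → L = 6.54·(3.034536 + 5.101573 + 3.044422) = 6.54·11.180531 = 73.120671 m
LRL: c = (6 − d² + 2cos(α−β) − 2d(sin α − sin β))/8 = -1.107401, |c| > 1 → infeasible
Shortest: RSR with L = 20.964015 m ≈ 20.9640 m
Convert RSR to answer units (arcs ×180/π): t = 0.483749·180/π = 27.7168°, p = ρ·p = 6.54·2.228123 = 14.5719 m, q = 0.493635·180/π = 28.2832°, L = 20.9640 m.

RSR: t = 27.7168°, p = 14.5719 m, q = 28.2832°, L = 20.9640 m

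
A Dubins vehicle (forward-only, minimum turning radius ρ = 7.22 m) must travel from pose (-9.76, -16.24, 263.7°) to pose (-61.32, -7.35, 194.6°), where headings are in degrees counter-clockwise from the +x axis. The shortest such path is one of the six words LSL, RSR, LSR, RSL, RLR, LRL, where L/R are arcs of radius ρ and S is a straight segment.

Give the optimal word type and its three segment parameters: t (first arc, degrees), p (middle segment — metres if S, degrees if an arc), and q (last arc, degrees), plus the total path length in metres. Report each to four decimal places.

RSL: t = 105.0196°, p = 40.0548 m, q = 35.9196°, L = 57.8149 m

Let ψ = atan2(Δy, Δx) = atan2(8.89, -51.56) = 170.2172° be the start→goal bearing.
Normalize: d = |goal − start| / ρ = 52.320796/7.22 = 7.246648, α = (θ_start − ψ) mod 360° = 93.4828° = 1.631582 rad, β = (θ_goal − ψ) mod 360° = 24.3828° = 0.425560 rad.
Common terms: sin α = 0.998153, cos α = -0.060749, sin β = 0.412831, cos β = 0.910808, cos(α−β) = 0.356738, d² = 52.513902. Work in radians in the unit-radius frame; every candidate has L = ρ·(t + p + q).
LSL: p² = 2 + d² − 2cos(α−β) + 2d(sin α − sin β) = 62.283677; p = √p² = 7.892001; φ = atan2(cos β − cos α, d + sin α − sin β) = 0.123420 rad; t = (φ − α) mod 2π = 4.775023 rad, q = (β − φ) mod 2π = 0.302140 rad → L = 7.22·(4.775023 + 7.892001 + 0.302140) = 7.22·12.969164 = 93.637361 m
RSR: p² = 2 + d² − 2cos(α−β) + 2d(sin β − sin α) = 45.317176; p = √p² = 6.731803; φ = atan2(cos α − cos β, d − sin α + sin β) = -0.144829 rad; t = (α − φ) mod 2π = 1.776411 rad, q = (φ − β) mod 2π = 5.712796 rad → L = 7.22·(1.776411 + 6.731803 + 5.712796) = 7.22·14.221011 = 102.675700 m
LSR: p² = d² − 2 + 2cos(α−β) + 2d(sin α + sin β) = 71.677183; p = √p² = 8.466238; φ = atan2(−cos α − cos β, d + sin α + sin β) − atan2(−2, p) = 0.134107 rad; t = (φ − α) mod 2π = 4.785710 rad, q = (φ − β) mod 2π = 5.991733 rad → L = 7.22·(4.785710 + 8.466238 + 5.991733) = 7.22·19.243681 = 138.939375 m
RSL: p² = d² − 2 + 2cos(α−β) − 2d(sin α + sin β) = 30.777573; p = √p² = 5.547754; φ = atan2(cos α + cos β, d − sin α − sin β) − atan2(2, p) = -0.201355 rad; t = (α − φ) mod 2π = 1.832937 rad, q = (β − φ) mod 2π = 0.626915 rad → L = 7.22·(1.832937 + 5.547754 + 0.626915) = 7.22·8.007606 = 57.814912 m
RLR: c = (6 − d² + 2cos(α−β) + 2d(sin α − sin β))/8 = -4.664647, |c| > 1 → infeasible
LRL: c = (6 − d² + 2cos(α−β) − 2d(sin α − sin β))/8 = -6.785460, |c| > 1 → infeasible
Shortest: RSL with L = 57.814912 m ≈ 57.8149 m
Convert RSL to answer units (arcs ×180/π): t = 1.832937·180/π = 105.0196°, p = ρ·p = 7.22·5.547754 = 40.0548 m, q = 0.626915·180/π = 35.9196°, L = 57.8149 m.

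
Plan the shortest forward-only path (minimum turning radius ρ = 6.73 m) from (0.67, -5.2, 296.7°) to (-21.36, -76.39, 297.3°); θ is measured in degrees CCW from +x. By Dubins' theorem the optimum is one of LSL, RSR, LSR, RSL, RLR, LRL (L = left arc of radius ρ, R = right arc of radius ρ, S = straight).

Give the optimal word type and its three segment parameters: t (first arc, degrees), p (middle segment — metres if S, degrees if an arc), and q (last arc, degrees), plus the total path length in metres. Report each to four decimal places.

Let ψ = atan2(Δy, Δx) = atan2(-71.19, -22.03) = -107.1949° be the start→goal bearing.
Normalize: d = |goal − start| / ρ = 74.520715/6.73 = 11.072915, α = (θ_start − ψ) mod 360° = 43.8949° = 0.766110 rad, β = (θ_goal − ψ) mod 360° = 44.4949° = 0.776582 rad.
Common terms: sin α = 0.693337, cos α = 0.720613, sin β = 0.700845, cos β = 0.713313, cos(α−β) = 0.999945, d² = 122.609438. Work in radians in the unit-radius frame; every candidate has L = ρ·(t + p + q).
LSL: p² = 2 + d² − 2cos(α−β) + 2d(sin α − sin β) = 122.443274; p = √p² = 11.065409; φ = atan2(cos β − cos α, d + sin α − sin β) = -0.000660 rad; t = (φ − α) mod 2π = 5.516416 rad, q = (β − φ) mod 2π = 0.777242 rad → L = 6.73·(5.516416 + 11.065409 + 0.777242) = 6.73·17.359066 = 116.826516 m
RSR: p² = 2 + d² − 2cos(α−β) + 2d(sin β − sin α) = 122.775820; p = √p² = 11.080425; φ = atan2(cos α − cos β, d − sin α + sin β) = 0.000659 rad; t = (α − φ) mod 2π = 0.765451 rad, q = (φ − β) mod 2π = 5.507262 rad → L = 6.73·(0.765451 + 11.080425 + 5.507262) = 6.73·17.353138 = 116.786622 m
LSR: p² = d² − 2 + 2cos(α−β) + 2d(sin α + sin β) = 153.484660; p = √p² = 12.388893; φ = atan2(−cos α − cos β, d + sin α + sin β) − atan2(−2, p) = 0.045540 rad; t = (φ − α) mod 2π = 5.562616 rad, q = (φ − β) mod 2π = 5.552144 rad → L = 6.73·(5.562616 + 12.388893 + 5.552144) = 6.73·23.503652 = 158.179578 m
RSL: p² = d² − 2 + 2cos(α−β) − 2d(sin α + sin β) = 91.733996; p = √p² = 9.577787; φ = atan2(cos α + cos β, d − sin α − sin β) − atan2(2, p) = -0.058776 rad; t = (α − φ) mod 2π = 0.824886 rad, q = (β − φ) mod 2π = 0.835358 rad → L = 6.73·(0.824886 + 9.577787 + 0.835358) = 6.73·11.238031 = 75.631946 m
RLR: c = (6 − d² + 2cos(α−β) + 2d(sin α − sin β))/8 = -14.346978, |c| > 1 → infeasible
LRL: c = (6 − d² + 2cos(α−β) − 2d(sin α − sin β))/8 = -14.305409, |c| > 1 → infeasible
Shortest: RSL with L = 75.631946 m ≈ 75.6319 m
Convert RSL to answer units (arcs ×180/π): t = 0.824886·180/π = 47.2625°, p = ρ·p = 6.73·9.577787 = 64.4585 m, q = 0.835358·180/π = 47.8625°, L = 75.6319 m.

RSL: t = 47.2625°, p = 64.4585 m, q = 47.8625°, L = 75.6319 m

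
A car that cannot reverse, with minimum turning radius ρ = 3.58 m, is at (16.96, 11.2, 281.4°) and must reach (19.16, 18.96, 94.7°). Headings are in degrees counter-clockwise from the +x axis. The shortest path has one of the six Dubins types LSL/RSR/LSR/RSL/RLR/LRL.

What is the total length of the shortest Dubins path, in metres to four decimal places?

19.4819 m

Let ψ = atan2(Δy, Δx) = atan2(7.76, 2.20) = 74.1717° be the start→goal bearing.
Normalize: d = |goal − start| / ρ = 8.065829/3.58 = 2.253025, α = (θ_start − ψ) mod 360° = 207.2283° = 3.616816 rad, β = (θ_goal − ψ) mod 360° = 20.5283° = 0.358287 rad.
Common terms: sin α = -0.457537, cos α = -0.889190, sin β = 0.350670, cos β = 0.936499, cos(α−β) = -0.993171, d² = 5.076121. Work in radians in the unit-radius frame; every candidate has L = ρ·(t + p + q).
LSL: p² = 2 + d² − 2cos(α−β) + 2d(sin α − sin β) = 5.420640; p = √p² = 2.328227; φ = atan2(cos β − cos α, d + sin α − sin β) = 0.901332 rad; t = (φ − α) mod 2π = 3.567702 rad, q = (β − φ) mod 2π = 5.740139 rad → L = 3.58·(3.567702 + 2.328227 + 5.740139) = 3.58·11.636068 = 41.657122 m
RSR: p² = 2 + d² − 2cos(α−β) + 2d(sin β − sin α) = 12.704285; p = √p² = 3.564307; φ = atan2(cos α − cos β, d − sin α + sin β) = -0.537761 rad; t = (α − φ) mod 2π = 4.154577 rad, q = (φ − β) mod 2π = 5.387138 rad → L = 3.58·(4.154577 + 3.564307 + 5.387138) = 3.58·13.106022 = 46.919559 m
LSR: p² = d² − 2 + 2cos(α−β) + 2d(sin α + sin β) = 0.608231; p = √p² = 0.779892; φ = atan2(−cos α − cos β, d + sin α + sin β) − atan2(−2, p) = 1.176947 rad; t = (φ − α) mod 2π = 3.843316 rad, q = (φ − β) mod 2π = 0.818661 rad → L = 3.58·(3.843316 + 0.779892 + 0.818661) = 3.58·5.441869 = 19.481891 m
RSL: p² = d² − 2 + 2cos(α−β) − 2d(sin α + sin β) = 1.571329; p = √p² = 1.253527; φ = atan2(cos α + cos β, d − sin α − sin β) − atan2(2, p) = -0.990886 rad; t = (α − φ) mod 2π = 4.607702 rad, q = (β − φ) mod 2π = 1.349172 rad → L = 3.58·(4.607702 + 1.253527 + 1.349172) = 3.58·7.210401 = 25.813235 m
RLR: c = (6 − d² + 2cos(α−β) + 2d(sin α − sin β))/8 = -0.588036; p = 2π − arccos c = 4.083761 rad; φ = atan2(cos α − cos β, d − sin α + sin β) = -0.537761 rad; t = (α − φ + p/2) mod 2π = 6.196458 rad, q = (α − β − t + p) mod 2π = 1.145833 rad → L = 3.58·(6.196458 + 4.083761 + 1.145833) = 3.58·11.426052 = 40.905264 m
LRL: c = (6 − d² + 2cos(α−β) − 2d(sin α − sin β))/8 = 0.322420; p = 2π − arccos c = 5.040674 rad; φ = atan2(cos β − cos α, d + sin α − sin β) = 0.901332 rad; t = (φ − α + p/2) mod 2π = 6.088038 rad, q = (β − α − t + p) mod 2π = 1.977291 rad → L = 3.58·(6.088038 + 5.040674 + 1.977291) = 3.58·13.106003 = 46.919492 m
Shortest: LSR with L = 19.481891 m ≈ 19.4819 m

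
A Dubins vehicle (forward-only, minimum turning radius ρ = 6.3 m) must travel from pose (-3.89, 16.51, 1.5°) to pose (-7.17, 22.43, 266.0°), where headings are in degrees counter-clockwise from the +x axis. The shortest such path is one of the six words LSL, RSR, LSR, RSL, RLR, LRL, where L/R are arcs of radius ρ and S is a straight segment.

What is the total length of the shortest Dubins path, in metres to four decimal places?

32.7953 m

Let ψ = atan2(Δy, Δx) = atan2(5.92, -3.28) = 118.9888° be the start→goal bearing.
Normalize: d = |goal − start| / ρ = 6.767924/6.3 = 1.074274, α = (θ_start − ψ) mod 360° = 242.5112° = 4.232619 rad, β = (θ_goal − ψ) mod 360° = 147.0112° = 2.565829 rad.
Common terms: sin α = -0.887101, cos α = -0.461576, sin β = 0.544475, cos β = -0.838777, cos(α−β) = -0.095846, d² = 1.154064. Work in radians in the unit-radius frame; every candidate has L = ρ·(t + p + q).
LSL: p² = 2 + d² − 2cos(α−β) + 2d(sin α − sin β) = 0.269946; p = √p² = 0.519563; φ = atan2(cos β − cos α, d + sin α − sin β) = -2.329110 rad; t = (φ − α) mod 2π = 6.004642 rad, q = (β − φ) mod 2π = 4.894939 rad → L = 6.3·(6.004642 + 0.519563 + 4.894939) = 6.3·11.419144 = 71.940610 m
RSR: p² = 2 + d² − 2cos(α−β) + 2d(sin β − sin α) = 6.421565; p = √p² = 2.534081; φ = atan2(cos α − cos β, d − sin α + sin β) = 0.149407 rad; t = (α − φ) mod 2π = 4.083212 rad, q = (φ − β) mod 2π = 3.866763 rad → L = 6.3·(4.083212 + 2.534081 + 3.866763) = 6.3·10.484055 = 66.049549 m
LSR: p² = d² − 2 + 2cos(α−β) + 2d(sin α + sin β) = -1.773775 < 0 → infeasible
RSL: p² = d² − 2 + 2cos(α−β) − 2d(sin α + sin β) = -0.301480 < 0 → infeasible
RLR: c = (6 − d² + 2cos(α−β) + 2d(sin α − sin β))/8 = 0.197304; p = 2π − arccos c = 4.910996 rad; φ = atan2(cos α − cos β, d − sin α + sin β) = 0.149407 rad; t = (α − φ + p/2) mod 2π = 0.255525 rad, q = (α − β − t + p) mod 2π = 0.039076 rad → L = 6.3·(0.255525 + 4.910996 + 0.039076) = 6.3·5.205597 = 32.795261 m
LRL: c = (6 − d² + 2cos(α−β) − 2d(sin α − sin β))/8 = 0.966257; p = 2π − arccos c = 6.022668 rad; φ = atan2(cos β − cos α, d + sin α − sin β) = -2.329110 rad; t = (φ − α + p/2) mod 2π = 2.732791 rad, q = (β − α − t + p) mod 2π = 1.623087 rad → L = 6.3·(2.732791 + 6.022668 + 1.623087) = 6.3·10.378546 = 65.384838 m
Shortest: RLR with L = 32.795261 m ≈ 32.7953 m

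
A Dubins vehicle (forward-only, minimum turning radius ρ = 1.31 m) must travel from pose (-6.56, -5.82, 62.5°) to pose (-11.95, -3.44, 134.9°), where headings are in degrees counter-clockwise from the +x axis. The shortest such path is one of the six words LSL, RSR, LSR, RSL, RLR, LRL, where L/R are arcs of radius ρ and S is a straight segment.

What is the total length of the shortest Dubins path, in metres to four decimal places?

Let ψ = atan2(Δy, Δx) = atan2(2.38, -5.39) = 156.1757° be the start→goal bearing.
Normalize: d = |goal − start| / ρ = 5.892071/1.31 = 4.497764, α = (θ_start − ψ) mod 360° = 266.3243° = 4.648235 rad, β = (θ_goal − ψ) mod 360° = 338.7243° = 5.911854 rad.
Common terms: sin α = -0.997943, cos α = -0.064110, sin β = -0.362857, cos β = 0.931845, cos(α−β) = 0.302370, d² = 20.229882. Work in radians in the unit-radius frame; every candidate has L = ρ·(t + p + q).
LSL: p² = 2 + d² − 2cos(α−β) + 2d(sin α − sin β) = 15.912207; p = √p² = 3.989011; φ = atan2(cos β − cos α, d + sin α − sin β) = 0.252344 rad; t = (φ − α) mod 2π = 1.887294 rad, q = (β − φ) mod 2π = 5.659509 rad → L = 1.31·(1.887294 + 3.989011 + 5.659509) = 1.31·11.535814 = 15.111917 m
RSR: p² = 2 + d² − 2cos(α−β) + 2d(sin β − sin α) = 27.338077; p = √p² = 5.228583; φ = atan2(cos α − cos β, d − sin α + sin β) = -0.191654 rad; t = (α − φ) mod 2π = 4.839889 rad, q = (φ − β) mod 2π = 0.179678 rad → L = 1.31·(4.839889 + 5.228583 + 0.179678) = 1.31·10.248150 = 13.425076 m
LSR: p² = d² − 2 + 2cos(α−β) + 2d(sin α + sin β) = 6.593511; p = √p² = 2.567783; φ = atan2(−cos α − cos β, d + sin α + sin β) − atan2(−2, p) = 0.391863 rad; t = (φ − α) mod 2π = 2.026813 rad, q = (φ − β) mod 2π = 0.763194 rad → L = 1.31·(2.026813 + 2.567783 + 0.763194) = 1.31·5.357790 = 7.018705 m
RSL: p² = d² − 2 + 2cos(α−β) − 2d(sin α + sin β) = 31.075732; p = √p² = 5.574561; φ = atan2(cos α + cos β, d − sin α − sin β) − atan2(2, p) = -0.197424 rad; t = (α − φ) mod 2π = 4.845659 rad, q = (β − φ) mod 2π = 6.109277 rad → L = 1.31·(4.845659 + 5.574561 + 6.109277) = 1.31·16.529497 = 21.653642 m
RLR: c = (6 − d² + 2cos(α−β) + 2d(sin α − sin β))/8 = -2.417260, |c| > 1 → infeasible
LRL: c = (6 − d² + 2cos(α−β) − 2d(sin α − sin β))/8 = -0.989026; p = 2π − arccos c = 3.289878 rad; φ = atan2(cos β − cos α, d + sin α − sin β) = 0.252344 rad; t = (φ − α + p/2) mod 2π = 3.532233 rad, q = (β − α − t + p) mod 2π = 1.021263 rad → L = 1.31·(3.532233 + 3.289878 + 1.021263) = 1.31·7.843375 = 10.274821 m
Shortest: LSR with L = 7.018705 m ≈ 7.0187 m

7.0187 m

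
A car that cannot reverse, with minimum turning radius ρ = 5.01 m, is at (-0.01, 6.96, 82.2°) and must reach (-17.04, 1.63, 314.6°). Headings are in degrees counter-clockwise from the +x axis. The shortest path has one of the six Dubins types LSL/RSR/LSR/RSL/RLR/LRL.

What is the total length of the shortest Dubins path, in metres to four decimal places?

Let ψ = atan2(Δy, Δx) = atan2(-5.33, -17.03) = -162.6211° be the start→goal bearing.
Normalize: d = |goal − start| / ρ = 17.844601/5.01 = 3.561797, α = (θ_start − ψ) mod 360° = 244.8211° = 4.272934 rad, β = (θ_goal − ψ) mod 360° = 117.2211° = 2.045894 rad.
Common terms: sin α = -0.904984, cos α = -0.425446, sin β = 0.889248, cos β = -0.457425, cos(α−β) = -0.610145, d² = 12.686396. Work in radians in the unit-radius frame; every candidate has L = ρ·(t + p + q).
LSL: p² = 2 + d² − 2cos(α−β) + 2d(sin α − sin β) = 3.125308; p = √p² = 1.767854; φ = atan2(cos β − cos α, d + sin α − sin β) = -0.018090 rad; t = (φ − α) mod 2π = 1.992162 rad, q = (β − φ) mod 2π = 2.063984 rad → L = 5.01·(1.992162 + 1.767854 + 2.063984) = 5.01·5.823999 = 29.178237 m
RSR: p² = 2 + d² − 2cos(α−β) + 2d(sin β − sin α) = 28.688064; p = √p² = 5.356124; φ = atan2(cos α − cos β, d − sin α + sin β) = 0.005971 rad; t = (α − φ) mod 2π = 4.266963 rad, q = (φ − β) mod 2π = 4.243262 rad → L = 5.01·(4.266963 + 5.356124 + 4.243262) = 5.01·13.866349 = 69.470410 m
LSR: p² = d² − 2 + 2cos(α−β) + 2d(sin α + sin β) = 9.354013; p = √p² = 3.058433; φ = atan2(−cos α − cos β, d + sin α + sin β) − atan2(−2, p) = 0.823144 rad; t = (φ − α) mod 2π = 2.833396 rad, q = (φ − β) mod 2π = 5.060436 rad → L = 5.01·(2.833396 + 3.058433 + 5.060436) = 5.01·10.952264 = 54.870844 m
RSL: p² = d² − 2 + 2cos(α−β) − 2d(sin α + sin β) = 9.578198; p = √p² = 3.094866; φ = atan2(cos α + cos β, d − sin α − sin β) − atan2(2, p) = -0.815669 rad; t = (α − φ) mod 2π = 5.088603 rad, q = (β − φ) mod 2π = 2.861563 rad → L = 5.01·(5.088603 + 3.094866 + 2.861563) = 5.01·11.045033 = 55.335613 m
RLR: c = (6 − d² + 2cos(α−β) + 2d(sin α − sin β))/8 = -2.586008, |c| > 1 → infeasible
LRL: c = (6 − d² + 2cos(α−β) − 2d(sin α − sin β))/8 = 0.609336; p = 2π − arccos c = 5.367612 rad; φ = atan2(cos β − cos α, d + sin α − sin β) = -0.018090 rad; t = (φ − α + p/2) mod 2π = 4.675968 rad, q = (β − α − t + p) mod 2π = 4.747790 rad → L = 5.01·(4.675968 + 5.367612 + 4.747790) = 5.01·14.791370 = 74.104764 m
Shortest: LSL with L = 29.178237 m ≈ 29.1782 m

29.1782 m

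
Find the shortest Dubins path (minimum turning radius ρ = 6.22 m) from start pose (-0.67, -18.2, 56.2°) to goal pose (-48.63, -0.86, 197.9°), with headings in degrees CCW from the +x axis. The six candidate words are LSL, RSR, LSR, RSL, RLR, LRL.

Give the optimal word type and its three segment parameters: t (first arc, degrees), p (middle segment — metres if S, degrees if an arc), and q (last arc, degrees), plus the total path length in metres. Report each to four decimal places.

Let ψ = atan2(Δy, Δx) = atan2(17.34, -47.96) = 160.1225° be the start→goal bearing.
Normalize: d = |goal − start| / ρ = 50.998404/6.22 = 8.199100, α = (θ_start − ψ) mod 360° = 256.0775° = 4.469396 rad, β = (θ_goal − ψ) mod 360° = 37.7775° = 0.659342 rad.
Common terms: sin α = -0.970622, cos α = -0.240609, sin β = 0.612597, cos β = 0.790395, cos(α−β) = -0.784776, d² = 67.225246. Work in radians in the unit-radius frame; every candidate has L = ρ·(t + p + q).
LSL: p² = 2 + d² − 2cos(α−β) + 2d(sin α − sin β) = 44.832853; p = √p² = 6.695734; φ = atan2(cos β − cos α, d + sin α − sin β) = 0.154594 rad; t = (φ − α) mod 2π = 1.968384 rad, q = (β − φ) mod 2π = 0.504748 rad → L = 6.22·(1.968384 + 6.695734 + 0.504748) = 6.22·9.168865 = 57.030343 m
RSR: p² = 2 + d² − 2cos(α−β) + 2d(sin β − sin α) = 96.756744; p = √p² = 9.836501; φ = atan2(cos α − cos β, d − sin α + sin β) = -0.105007 rad; t = (α − φ) mod 2π = 4.574403 rad, q = (φ − β) mod 2π = 5.518836 rad → L = 6.22·(4.574403 + 9.836501 + 5.518836) = 6.22·19.929740 = 123.962981 m
LSR: p² = d² − 2 + 2cos(α−β) + 2d(sin α + sin β) = 57.784725; p = √p² = 7.601626; φ = atan2(−cos α − cos β, d + sin α + sin β) − atan2(−2, p) = 0.187269 rad; t = (φ − α) mod 2π = 2.001059 rad, q = (φ − β) mod 2π = 5.811113 rad → L = 6.22·(2.001059 + 7.601626 + 5.811113) = 6.22·15.413798 = 95.873822 m
RSL: p² = d² − 2 + 2cos(α−β) − 2d(sin α + sin β) = 69.526661; p = √p² = 8.338265; φ = atan2(cos α + cos β, d − sin α − sin β) − atan2(2, p) = -0.171250 rad; t = (α − φ) mod 2π = 4.640646 rad, q = (β − φ) mod 2π = 0.830592 rad → L = 6.22·(4.640646 + 8.338265 + 0.830592) = 6.22·13.809503 = 85.895108 m
RLR: c = (6 − d² + 2cos(α−β) + 2d(sin α − sin β))/8 = -11.094593, |c| > 1 → infeasible
LRL: c = (6 − d² + 2cos(α−β) − 2d(sin α − sin β))/8 = -4.604107, |c| > 1 → infeasible
Shortest: LSL with L = 57.030343 m ≈ 57.0303 m
Convert LSL to answer units (arcs ×180/π): t = 1.968384·180/π = 112.7801°, p = ρ·p = 6.22·6.695734 = 41.6475 m, q = 0.504748·180/π = 28.9199°, L = 57.0303 m.

LSL: t = 112.7801°, p = 41.6475 m, q = 28.9199°, L = 57.0303 m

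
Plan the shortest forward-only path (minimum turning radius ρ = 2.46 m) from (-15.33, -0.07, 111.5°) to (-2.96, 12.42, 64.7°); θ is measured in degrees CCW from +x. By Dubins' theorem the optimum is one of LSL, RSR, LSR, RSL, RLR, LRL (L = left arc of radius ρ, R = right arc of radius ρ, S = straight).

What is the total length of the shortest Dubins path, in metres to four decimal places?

Let ψ = atan2(Δy, Δx) = atan2(12.49, 12.37) = 45.2766° be the start→goal bearing.
Normalize: d = |goal − start| / ρ = 17.578879/2.46 = 7.145886, α = (θ_start − ψ) mod 360° = 66.2234° = 1.155817 rad, β = (θ_goal − ψ) mod 360° = 19.4234° = 0.339003 rad.
Common terms: sin α = 0.915125, cos α = 0.403171, sin β = 0.332547, cos β = 0.943087, cos(α−β) = 0.684547, d² = 51.063686. Work in radians in the unit-radius frame; every candidate has L = ρ·(t + p + q).
LSL: p² = 2 + d² − 2cos(α−β) + 2d(sin α − sin β) = 60.020660; p = √p² = 7.747300; φ = atan2(cos β − cos α, d + sin α − sin β) = 0.069747 rad; t = (φ − α) mod 2π = 5.197116 rad, q = (β − φ) mod 2π = 0.269256 rad → L = 2.46·(5.197116 + 7.747300 + 0.269256) = 2.46·13.213671 = 32.505632 m
RSR: p² = 2 + d² − 2cos(α−β) + 2d(sin β − sin α) = 43.368523; p = √p² = 6.585478; φ = atan2(cos α − cos β, d − sin α + sin β) = -0.082078 rad; t = (α − φ) mod 2π = 1.237895 rad, q = (φ − β) mod 2π = 5.862105 rad → L = 2.46·(1.237895 + 6.585478 + 5.862105) = 2.46·13.685478 = 33.666275 m
LSR: p² = d² − 2 + 2cos(α−β) + 2d(sin α + sin β) = 68.264216; p = √p² = 8.262216; φ = atan2(−cos α − cos β, d + sin α + sin β) − atan2(−2, p) = 0.078460 rad; t = (φ − α) mod 2π = 5.205828 rad, q = (φ − β) mod 2π = 6.022643 rad → L = 2.46·(5.205828 + 8.262216 + 6.022643) = 2.46·19.490687 = 47.947090 m
RSL: p² = d² − 2 + 2cos(α−β) − 2d(sin α + sin β) = 32.601343; p = √p² = 5.709759; φ = atan2(cos α + cos β, d − sin α − sin β) − atan2(2, p) = -0.112518 rad; t = (α − φ) mod 2π = 1.268335 rad, q = (β − φ) mod 2π = 0.451521 rad → L = 2.46·(1.268335 + 5.709759 + 0.451521) = 2.46·7.429614 = 18.276851 m
RLR: c = (6 − d² + 2cos(α−β) + 2d(sin α − sin β))/8 = -4.421065, |c| > 1 → infeasible
LRL: c = (6 − d² + 2cos(α−β) − 2d(sin α − sin β))/8 = -6.502582, |c| > 1 → infeasible
Shortest: RSL with L = 18.276851 m ≈ 18.2769 m

18.2769 m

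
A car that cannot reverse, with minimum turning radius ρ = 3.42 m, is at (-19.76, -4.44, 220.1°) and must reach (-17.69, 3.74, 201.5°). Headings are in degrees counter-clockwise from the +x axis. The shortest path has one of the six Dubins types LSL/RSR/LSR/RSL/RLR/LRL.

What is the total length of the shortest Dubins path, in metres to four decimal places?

28.0743 m

Let ψ = atan2(Δy, Δx) = atan2(8.18, 2.07) = 75.7991° be the start→goal bearing.
Normalize: d = |goal − start| / ρ = 8.437849/3.42 = 2.467207, α = (θ_start − ψ) mod 360° = 144.3009° = 2.518526 rad, β = (θ_goal − ψ) mod 360° = 125.7009° = 2.193895 rad.
Common terms: sin α = 0.583528, cos α = -0.812093, sin β = 0.812074, cos β = -0.583554, cos(α−β) = 0.947768, d² = 6.087112. Work in radians in the unit-radius frame; every candidate has L = ρ·(t + p + q).
LSL: p² = 2 + d² − 2cos(α−β) + 2d(sin α − sin β) = 5.063835; p = √p² = 2.250297; φ = atan2(cos β − cos α, d + sin α − sin β) = 0.101735 rad; t = (φ − α) mod 2π = 3.866394 rad, q = (β − φ) mod 2π = 2.092160 rad → L = 3.42·(3.866394 + 2.250297 + 2.092160) = 3.42·8.208851 = 28.074269 m
RSR: p² = 2 + d² − 2cos(α−β) + 2d(sin β − sin α) = 7.319316; p = √p² = 2.705424; φ = atan2(cos α − cos β, d − sin α + sin β) = -0.084575 rad; t = (α − φ) mod 2π = 2.603101 rad, q = (φ − β) mod 2π = 4.004715 rad → L = 3.42·(2.603101 + 2.705424 + 4.004715) = 3.42·9.313240 = 31.851281 m
LSR: p² = d² − 2 + 2cos(α−β) + 2d(sin α + sin β) = 12.869128; p = √p² = 3.587357; φ = atan2(−cos α − cos β, d + sin α + sin β) − atan2(−2, p) = 0.855303 rad; t = (φ − α) mod 2π = 4.619962 rad, q = (φ − β) mod 2π = 4.944593 rad → L = 3.42·(4.619962 + 3.587357 + 4.944593) = 3.42·13.151911 = 44.979536 m
RSL: p² = d² − 2 + 2cos(α−β) − 2d(sin α + sin β) = -0.903830 < 0 → infeasible
RLR: c = (6 − d² + 2cos(α−β) + 2d(sin α − sin β))/8 = 0.085085; p = 2π − arccos c = 4.797577 rad; φ = atan2(cos α − cos β, d − sin α + sin β) = -0.084575 rad; t = (α − φ + p/2) mod 2π = 5.001890 rad, q = (α − β − t + p) mod 2π = 0.120319 rad → L = 3.42·(5.001890 + 4.797577 + 0.120319) = 3.42·9.919786 = 33.925668 m
LRL: c = (6 − d² + 2cos(α−β) − 2d(sin α − sin β))/8 = 0.367021; p = 2π − arccos c = 5.088193 rad; φ = atan2(cos β − cos α, d + sin α − sin β) = 0.101735 rad; t = (φ − α + p/2) mod 2π = 0.127305 rad, q = (β − α − t + p) mod 2π = 4.636257 rad → L = 3.42·(0.127305 + 5.088193 + 4.636257) = 3.42·9.851755 = 33.693002 m
Shortest: LSL with L = 28.074269 m ≈ 28.0743 m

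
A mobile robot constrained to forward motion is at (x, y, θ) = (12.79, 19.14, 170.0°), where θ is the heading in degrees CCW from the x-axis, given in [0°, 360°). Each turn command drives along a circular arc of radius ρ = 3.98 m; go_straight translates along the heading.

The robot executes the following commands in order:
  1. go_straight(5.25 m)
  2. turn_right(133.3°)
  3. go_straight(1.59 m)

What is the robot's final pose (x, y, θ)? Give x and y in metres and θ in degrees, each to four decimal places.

(7.2072, 28.1125, 36.7000°)

set_pose: (x, y, θ) = (12.7900, 19.1400, 170.0000°), ρ = 3.98
go_straight(5.25): x += 5.25·cos θ, y += 5.25·sin θ → (7.6198, 20.0517, 170.0000°)
turn_right(133.3°): centre at ρ to the right, rotate −133.3° → (5.9323, 27.1623, 36.7000°)
go_straight(1.59): x += 1.59·cos θ, y += 1.59·sin θ → (7.2072, 28.1125, 36.7000°)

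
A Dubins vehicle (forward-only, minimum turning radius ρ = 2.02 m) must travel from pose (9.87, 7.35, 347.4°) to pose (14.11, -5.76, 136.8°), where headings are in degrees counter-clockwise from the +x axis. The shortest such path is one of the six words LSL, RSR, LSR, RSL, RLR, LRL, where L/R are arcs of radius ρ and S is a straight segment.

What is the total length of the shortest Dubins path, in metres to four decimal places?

Let ψ = atan2(Δy, Δx) = atan2(-13.11, 4.24) = -72.0779° be the start→goal bearing.
Normalize: d = |goal − start| / ρ = 13.778596/2.02 = 6.821087, α = (θ_start − ψ) mod 360° = 59.4779° = 1.038085 rad, β = (θ_goal − ψ) mod 360° = 208.8779° = 3.645607 rad.
Common terms: sin α = 0.861433, cos α = 0.507871, sin β = -0.482945, cos β = -0.875651, cos(α−β) = -0.860742, d² = 46.527228. Work in radians in the unit-radius frame; every candidate has L = ρ·(t + p + q).
LSL: p² = 2 + d² − 2cos(α−β) + 2d(sin α − sin β) = 68.588950; p = √p² = 8.281845; φ = atan2(cos β − cos α, d + sin α − sin β) = -0.167842 rad; t = (φ − α) mod 2π = 5.077258 rad, q = (β − φ) mod 2π = 3.813449 rad → L = 2.02·(5.077258 + 8.281845 + 3.813449) = 2.02·17.172552 = 34.688555 m
RSR: p² = 2 + d² − 2cos(α−β) + 2d(sin β − sin α) = 31.908474; p = √p² = 5.648759; φ = atan2(cos α − cos β, d − sin α + sin β) = 0.247442 rad; t = (α − φ) mod 2π = 0.790643 rad, q = (φ − β) mod 2π = 2.885020 rad → L = 2.02·(0.790643 + 5.648759 + 2.885020) = 2.02·9.324422 = 18.835332 m
LSR: p² = d² − 2 + 2cos(α−β) + 2d(sin α + sin β) = 47.969152; p = √p² = 6.925977; φ = atan2(−cos α − cos β, d + sin α + sin β) − atan2(−2, p) = 0.332160 rad; t = (φ − α) mod 2π = 5.577260 rad, q = (φ − β) mod 2π = 2.969738 rad → L = 2.02·(5.577260 + 6.925977 + 2.969738) = 2.02·15.472975 = 31.255409 m
RSL: p² = d² − 2 + 2cos(α−β) − 2d(sin α + sin β) = 37.642335; p = √p² = 6.135335; φ = atan2(cos α + cos β, d − sin α − sin β) − atan2(2, p) = -0.372142 rad; t = (α − φ) mod 2π = 1.410228 rad, q = (β − φ) mod 2π = 4.017749 rad → L = 2.02·(1.410228 + 6.135335 + 4.017749) = 2.02·11.563312 = 23.357890 m
RLR: c = (6 − d² + 2cos(α−β) + 2d(sin α − sin β))/8 = -2.988559, |c| > 1 → infeasible
LRL: c = (6 − d² + 2cos(α−β) − 2d(sin α − sin β))/8 = -7.573619, |c| > 1 → infeasible
Shortest: RSR with L = 18.835332 m ≈ 18.8353 m

18.8353 m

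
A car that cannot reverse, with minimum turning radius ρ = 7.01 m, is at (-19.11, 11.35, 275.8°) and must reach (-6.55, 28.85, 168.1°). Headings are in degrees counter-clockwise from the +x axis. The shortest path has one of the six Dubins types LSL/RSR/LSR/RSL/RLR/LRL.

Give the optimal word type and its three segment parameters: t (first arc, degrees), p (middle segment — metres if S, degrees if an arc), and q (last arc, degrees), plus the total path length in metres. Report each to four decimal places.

Let ψ = atan2(Δy, Δx) = atan2(17.50, 12.56) = 54.3325° be the start→goal bearing.
Normalize: d = |goal − start| / ρ = 21.540743/7.01 = 3.072859, α = (θ_start − ψ) mod 360° = 221.4675° = 3.865338 rad, β = (θ_goal − ψ) mod 360° = 113.7675° = 1.985618 rad.
Common terms: sin α = -0.662196, cos α = -0.749331, sin β = 0.915188, cos β = -0.403027, cos(α−β) = -0.304033, d² = 9.442463. Work in radians in the unit-radius frame; every candidate has L = ρ·(t + p + q).
LSL: p² = 2 + d² − 2cos(α−β) + 2d(sin α − sin β) = 2.356373; p = √p² = 1.535048; φ = atan2(cos β − cos α, d + sin α − sin β) = 0.227557 rad; t = (φ − α) mod 2π = 2.645404 rad, q = (β − φ) mod 2π = 1.758061 rad → L = 7.01·(2.645404 + 1.535048 + 1.758061) = 7.01·5.938514 = 41.628983 m
RSR: p² = 2 + d² − 2cos(α−β) + 2d(sin β − sin α) = 21.744686; p = √p² = 4.663120; φ = atan2(cos α − cos β, d − sin α + sin β) = -0.074333 rad; t = (α − φ) mod 2π = 3.939671 rad, q = (φ − β) mod 2π = 4.223234 rad → L = 7.01·(3.939671 + 4.663120 + 4.223234) = 7.01·12.826025 = 89.910433 m
LSR: p² = d² − 2 + 2cos(α−β) + 2d(sin α + sin β) = 8.389218; p = √p² = 2.896415; φ = atan2(−cos α − cos β, d + sin α + sin β) − atan2(−2, p) = 0.937868 rad; t = (φ − α) mod 2π = 3.355715 rad, q = (φ − β) mod 2π = 5.235435 rad → L = 7.01·(3.355715 + 2.896415 + 5.235435) = 7.01·11.487565 = 80.527827 m
RSL: p² = d² − 2 + 2cos(α−β) − 2d(sin α + sin β) = 5.279577; p = √p² = 2.297733; φ = atan2(cos α + cos β, d − sin α − sin β) − atan2(2, p) = -1.104179 rad; t = (α − φ) mod 2π = 4.969517 rad, q = (β − φ) mod 2π = 3.089797 rad → L = 7.01·(4.969517 + 2.297733 + 3.089797) = 7.01·10.357047 = 72.602897 m
RLR: c = (6 − d² + 2cos(α−β) + 2d(sin α − sin β))/8 = -1.718086, |c| > 1 → infeasible
LRL: c = (6 − d² + 2cos(α−β) − 2d(sin α − sin β))/8 = 0.705453; p = 2π − arccos c = 5.495452 rad; φ = atan2(cos β − cos α, d + sin α − sin β) = 0.227557 rad; t = (φ − α + p/2) mod 2π = 5.393130 rad, q = (β − α − t + p) mod 2π = 4.505787 rad → L = 7.01·(5.393130 + 5.495452 + 4.505787) = 7.01·15.394369 = 107.914526 m
Shortest: LSL with L = 41.628983 m ≈ 41.6290 m
Convert LSL to answer units (arcs ×180/π): t = 2.645404·180/π = 151.5705°, p = ρ·p = 7.01·1.535048 = 10.7607 m, q = 1.758061·180/π = 100.7295°, L = 41.6290 m.

LSL: t = 151.5705°, p = 10.7607 m, q = 100.7295°, L = 41.6290 m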